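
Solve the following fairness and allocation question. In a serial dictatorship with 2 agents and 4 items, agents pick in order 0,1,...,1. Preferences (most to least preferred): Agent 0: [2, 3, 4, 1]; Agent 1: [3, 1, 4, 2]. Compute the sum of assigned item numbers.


Step 1: Agent 0 picks item 2
Step 2: Agent 1 picks item 3
Step 3: Sum = 2 + 3 = 5

5


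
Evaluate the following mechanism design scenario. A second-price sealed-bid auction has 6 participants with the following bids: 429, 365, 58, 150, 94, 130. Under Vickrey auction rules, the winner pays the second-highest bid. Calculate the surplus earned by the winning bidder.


Step 1: Sort bids in descending order: 429, 365, 150, 130, 94, 58
Step 2: The winning bid is the highest: 429
Step 3: The payment equals the second-highest bid: 365
Step 4: Surplus = winner's bid - payment = 429 - 365 = 64

64


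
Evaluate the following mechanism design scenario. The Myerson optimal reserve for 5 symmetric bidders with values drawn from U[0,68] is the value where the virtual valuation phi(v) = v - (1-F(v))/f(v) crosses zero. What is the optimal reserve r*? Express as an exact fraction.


Step 1: For U[0,68], F(v) = v/68 and f(v) = 1/68
Step 2: phi(v) = v - (1 - v/68)/(1/68) = v - (68 - v) = 2v - 68
Step 3: Set phi(r*) = 0: 2r* - 68 = 0
Step 4: r* = 68/2 = 34 (the number of bidders n = 5 does not enter)

34


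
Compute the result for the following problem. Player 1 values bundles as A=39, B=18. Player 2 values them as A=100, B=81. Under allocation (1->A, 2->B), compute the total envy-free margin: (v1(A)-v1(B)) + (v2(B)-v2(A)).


Step 1: Player 1's margin = v1(A) - v1(B) = 39 - 18 = 21
Step 2: Player 2's margin = v2(B) - v2(A) = 81 - 100 = -19
Step 3: Total margin = 21 + -19 = 2

2


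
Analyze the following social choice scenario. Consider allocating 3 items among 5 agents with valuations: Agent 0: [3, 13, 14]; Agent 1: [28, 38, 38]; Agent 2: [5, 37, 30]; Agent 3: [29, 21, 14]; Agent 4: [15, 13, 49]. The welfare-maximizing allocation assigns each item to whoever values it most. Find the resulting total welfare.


Step 1: For each item, find the maximum value among all agents.
Step 2: Item 0 -> Agent 3 (value 29)
Step 3: Item 1 -> Agent 1 (value 38)
Step 4: Item 2 -> Agent 4 (value 49)
Step 5: Total welfare = 29 + 38 + 49 = 116

116


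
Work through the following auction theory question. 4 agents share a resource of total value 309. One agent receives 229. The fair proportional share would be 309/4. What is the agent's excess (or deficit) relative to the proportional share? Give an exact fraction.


Step 1: Proportional share = 309/4
Step 2: Agent's actual allocation = 229
Step 3: Excess = 229 - 309/4 = 607/4

607/4


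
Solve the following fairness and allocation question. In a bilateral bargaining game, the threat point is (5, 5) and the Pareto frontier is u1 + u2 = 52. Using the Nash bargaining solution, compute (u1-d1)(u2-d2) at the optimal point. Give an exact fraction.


Step 1: The Nash solution splits surplus symmetrically above the disagreement point
Step 2: u1 = (total + d1 - d2)/2 = (52 + 5 - 5)/2 = 26
Step 3: u2 = (total - d1 + d2)/2 = (52 - 5 + 5)/2 = 26
Step 4: Nash product = (26 - 5) * (26 - 5)
Step 5: = 21 * 21 = 441

441


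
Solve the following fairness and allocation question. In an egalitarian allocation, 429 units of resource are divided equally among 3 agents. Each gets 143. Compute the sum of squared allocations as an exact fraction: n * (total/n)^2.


Step 1: Each agent's share = 429/3 = 143
Step 2: Square of each share = (143)^2 = 20449
Step 3: Sum of squares = 3 * 20449 = 61347

61347


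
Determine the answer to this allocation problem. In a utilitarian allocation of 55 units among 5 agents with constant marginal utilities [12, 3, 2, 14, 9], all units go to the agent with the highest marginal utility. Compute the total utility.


Step 1: The marginal utilities are [12, 3, 2, 14, 9]
Step 2: The highest marginal utility is 14
Step 3: All 55 units go to that agent
Step 4: Total utility = 14 * 55 = 770

770


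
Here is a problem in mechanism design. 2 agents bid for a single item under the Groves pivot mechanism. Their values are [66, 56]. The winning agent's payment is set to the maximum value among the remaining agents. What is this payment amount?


Step 1: The efficient winner is agent 0 with value 66
Step 2: Other agents' values: [56]
Step 3: Pivot payment = max(others) = 56
Step 4: The winner pays 56

56


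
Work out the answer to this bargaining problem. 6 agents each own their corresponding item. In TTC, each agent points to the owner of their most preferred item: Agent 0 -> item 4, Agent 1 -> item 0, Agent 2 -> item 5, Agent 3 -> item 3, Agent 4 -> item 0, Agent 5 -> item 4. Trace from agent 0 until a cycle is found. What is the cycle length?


Step 1: Trace the pointer graph from agent 0: 0 -> 4 -> 0
Step 2: A cycle is detected when we revisit agent 0
Step 3: The cycle is: 0 -> 4 -> 0
Step 4: Cycle length = 2

2


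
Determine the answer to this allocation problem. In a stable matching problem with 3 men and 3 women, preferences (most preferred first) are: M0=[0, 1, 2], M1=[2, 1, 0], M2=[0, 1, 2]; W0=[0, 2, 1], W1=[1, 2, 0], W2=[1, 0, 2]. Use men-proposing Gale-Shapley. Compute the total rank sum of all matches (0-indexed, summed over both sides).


Step 1: Run Gale-Shapley (men propose, women hold best offer):
  M0 proposes to W0; she accepts
  M1 proposes to W2; she accepts
  M2 proposes to W0; rejected
  M2 proposes to W1; she accepts
Step 2: Final matching: W0-M0, W1-M2, W2-M1
Step 3: 0-indexed ranks (man's rank of his match, then woman's): 0 + 0 + 1 + 1 + 0 + 0
Step 4: Total rank sum = 2

2


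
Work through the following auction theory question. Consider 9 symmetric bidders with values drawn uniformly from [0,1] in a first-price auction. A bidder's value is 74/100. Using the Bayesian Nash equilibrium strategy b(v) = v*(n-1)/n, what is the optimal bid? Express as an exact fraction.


Step 1: The symmetric BNE bidding function is b(v) = v * (n-1) / n
Step 2: Substitute v = 37/50 and n = 9
Step 3: b = 37/50 * 8/9
Step 4: b = 148/225

148/225


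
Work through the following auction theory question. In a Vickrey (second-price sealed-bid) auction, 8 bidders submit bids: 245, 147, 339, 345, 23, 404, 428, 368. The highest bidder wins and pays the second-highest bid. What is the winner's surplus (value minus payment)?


Step 1: Sort bids in descending order: 428, 404, 368, 345, 339, 245, 147, 23
Step 2: The winning bid is the highest: 428
Step 3: The payment equals the second-highest bid: 404
Step 4: Surplus = winner's bid - payment = 428 - 404 = 24

24


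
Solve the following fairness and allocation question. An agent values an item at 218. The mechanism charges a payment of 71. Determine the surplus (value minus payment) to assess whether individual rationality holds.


Step 1: Surplus = value - payment = 218 - 71 = 147
Step 2: IR is satisfied (surplus >= 0)

147


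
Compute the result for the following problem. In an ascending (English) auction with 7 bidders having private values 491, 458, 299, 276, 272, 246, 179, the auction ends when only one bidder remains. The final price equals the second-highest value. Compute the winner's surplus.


Step 1: Identify the highest value: 491
Step 2: Identify the second-highest value: 458
Step 3: The final price = second-highest value = 458
Step 4: Surplus = 491 - 458 = 33

33


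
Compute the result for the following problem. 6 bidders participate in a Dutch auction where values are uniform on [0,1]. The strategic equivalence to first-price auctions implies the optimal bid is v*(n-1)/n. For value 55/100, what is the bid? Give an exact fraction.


Step 1: Dutch auctions are strategically equivalent to first-price auctions
Step 2: The equilibrium bid is b(v) = v*(n-1)/n
Step 3: b = 11/20 * 5/6
Step 4: b = 11/24

11/24


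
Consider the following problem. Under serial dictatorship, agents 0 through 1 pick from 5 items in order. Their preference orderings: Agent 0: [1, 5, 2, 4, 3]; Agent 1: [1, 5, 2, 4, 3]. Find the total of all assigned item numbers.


Step 1: Agent 0 picks item 1
Step 2: Agent 1 picks item 5
Step 3: Sum = 1 + 5 = 6

6


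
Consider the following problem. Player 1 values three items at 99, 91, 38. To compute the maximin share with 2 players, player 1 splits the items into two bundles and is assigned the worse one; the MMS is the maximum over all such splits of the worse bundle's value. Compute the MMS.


Step 1: Item values = 99, 91, 38
Step 2: Enumerate all 2-bundle partitions and take the smaller bundle:
  Partition 1: {99} vs {91,38} -> bundles 99, 129; min = 99
  Partition 2: {91} vs {99,38} -> bundles 91, 137; min = 91
  Partition 3: {38} vs {99,91} -> bundles 38, 190; min = 38
Step 3: MMS = max(99, 91, 38) = 99

99


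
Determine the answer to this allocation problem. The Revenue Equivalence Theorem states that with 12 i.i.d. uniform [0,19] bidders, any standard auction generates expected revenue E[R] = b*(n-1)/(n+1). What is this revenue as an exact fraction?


Step 1: By Revenue Equivalence, expected revenue = b*(n-1)/(n+1)
Step 2: Substituting n = 12, b = 19
Step 3: Revenue = 19*(12-1)/(12+1) = 19*11/13
Step 4: Revenue = 209/13

209/13


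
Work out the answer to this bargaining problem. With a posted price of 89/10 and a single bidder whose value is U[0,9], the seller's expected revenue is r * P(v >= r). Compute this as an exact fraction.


Step 1: Posted price r = 89/10, value support [0,9]
Step 2: P(v >= r) = (9 - 89/10)/9 = 1/90
Step 3: Expected revenue = r * P(v >= r) = 89/10 * 1/90
Step 4: Revenue = 89/900

89/900


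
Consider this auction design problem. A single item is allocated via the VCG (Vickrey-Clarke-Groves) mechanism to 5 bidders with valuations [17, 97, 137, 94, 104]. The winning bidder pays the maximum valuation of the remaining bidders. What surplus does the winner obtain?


Step 1: The winner is the agent with the highest value: agent 2 with value 137
Step 2: Values of other agents: [17, 97, 94, 104]
Step 3: VCG payment = max of others' values = 104
Step 4: Surplus = 137 - 104 = 33

33


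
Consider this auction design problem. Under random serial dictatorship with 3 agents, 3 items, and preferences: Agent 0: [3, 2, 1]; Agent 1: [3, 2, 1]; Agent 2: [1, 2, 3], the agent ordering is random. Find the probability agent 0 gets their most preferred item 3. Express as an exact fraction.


Step 1: Agent 0 wants item 3
Step 2: There are 6 possible orderings of agents
Step 3: In 3 orderings, agent 0 gets item 3
Step 4: Probability = 3/6 = 1/2

1/2


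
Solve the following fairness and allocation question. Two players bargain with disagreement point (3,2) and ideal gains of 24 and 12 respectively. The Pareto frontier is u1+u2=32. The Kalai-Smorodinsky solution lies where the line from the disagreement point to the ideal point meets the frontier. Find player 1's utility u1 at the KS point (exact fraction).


Step 1: At the KS point, (u1-d1)/r1 = (u2-d2)/r2 = t and u1+u2 = 32
Step 2: u1 = d1 + r1*t and u2 = d2 + r2*t, so (d1 + r1*t) + (d2 + r2*t) = 32
Step 3: t = (32 - 3 - 2)/(24 + 12) = 27/36 = 3/4
Step 4: u1 = d1 + r1*t = 3 + 24 * 3/4 = 21
Step 5: (Check: u2 = d2 + r2*t = 11; u1+u2 = 21 + 11 = 32, on the frontier.)

21


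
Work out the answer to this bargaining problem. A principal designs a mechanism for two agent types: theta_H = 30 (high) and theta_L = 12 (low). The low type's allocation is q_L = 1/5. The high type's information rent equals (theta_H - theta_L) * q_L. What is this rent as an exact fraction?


Step 1: theta_H - theta_L = 30 - 12 = 18
Step 2: Information rent = (theta_H - theta_L) * q_L
Step 3: = 18 * 1/5
Step 4: = 18/5

18/5


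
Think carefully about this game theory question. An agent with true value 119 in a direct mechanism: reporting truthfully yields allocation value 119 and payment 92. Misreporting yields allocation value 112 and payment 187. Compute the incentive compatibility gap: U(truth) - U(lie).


Step 1: U(truth) = value - payment = 119 - 92 = 27
Step 2: U(lie) = allocation - payment = 112 - 187 = -75
Step 3: IC gap = 27 - (-75) = 102

102


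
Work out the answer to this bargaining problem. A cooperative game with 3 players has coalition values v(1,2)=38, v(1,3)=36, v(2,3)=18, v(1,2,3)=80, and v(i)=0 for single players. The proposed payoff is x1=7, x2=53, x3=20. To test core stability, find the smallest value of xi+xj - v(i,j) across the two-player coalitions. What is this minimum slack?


Step 1: Slack for coalition (1,2): x1+x2 - v12 = 60 - 38 = 22
Step 2: Slack for coalition (1,3): x1+x3 - v13 = 27 - 36 = -9
Step 3: Slack for coalition (2,3): x2+x3 - v23 = 73 - 18 = 55
Step 4: Minimum slack = min(22, -9, 55) = -9, attained by (1,3); coalition (1,3) can block (slack < 0), so the allocation is not in the core

-9


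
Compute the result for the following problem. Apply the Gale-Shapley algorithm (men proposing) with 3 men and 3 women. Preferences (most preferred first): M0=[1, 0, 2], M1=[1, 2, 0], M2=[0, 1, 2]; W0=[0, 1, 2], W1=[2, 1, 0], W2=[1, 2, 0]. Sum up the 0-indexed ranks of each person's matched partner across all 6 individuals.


Step 1: Run Gale-Shapley (men propose, women hold best offer):
  M0 proposes to W1; she accepts
  M1 proposes to W1; she switches from M0
  M2 proposes to W0; she accepts
  M0 proposes to W0; she switches from M2
  M2 proposes to W1; she switches from M1
  M1 proposes to W2; she accepts
Step 2: Final matching: W0-M0, W1-M2, W2-M1
Step 3: 0-indexed ranks (man's rank of his match, then woman's): 1 + 0 + 1 + 0 + 1 + 0
Step 4: Total rank sum = 3

3


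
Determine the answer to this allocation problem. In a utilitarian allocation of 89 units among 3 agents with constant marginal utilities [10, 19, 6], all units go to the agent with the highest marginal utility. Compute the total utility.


Step 1: The marginal utilities are [10, 19, 6]
Step 2: The highest marginal utility is 19
Step 3: All 89 units go to that agent
Step 4: Total utility = 19 * 89 = 1691

1691


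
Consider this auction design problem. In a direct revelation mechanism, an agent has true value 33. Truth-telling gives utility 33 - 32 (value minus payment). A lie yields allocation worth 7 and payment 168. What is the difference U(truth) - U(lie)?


Step 1: U(truth) = value - payment = 33 - 32 = 1
Step 2: U(lie) = allocation - payment = 7 - 168 = -161
Step 3: IC gap = 1 - (-161) = 162

162


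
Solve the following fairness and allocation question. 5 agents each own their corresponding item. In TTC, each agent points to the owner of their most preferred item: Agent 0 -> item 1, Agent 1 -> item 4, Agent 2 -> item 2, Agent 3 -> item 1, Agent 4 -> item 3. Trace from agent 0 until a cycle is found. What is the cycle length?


Step 1: Trace the pointer graph from agent 0: 0 -> 1 -> 4 -> 3 -> 1
Step 2: A cycle is detected when we revisit agent 1
Step 3: The cycle is: 1 -> 4 -> 3 -> 1
Step 4: Cycle length = 3

3


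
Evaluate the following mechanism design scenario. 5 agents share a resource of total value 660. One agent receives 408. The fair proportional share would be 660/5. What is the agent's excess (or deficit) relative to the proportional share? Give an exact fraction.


Step 1: Proportional share = 660/5 = 132
Step 2: Agent's actual allocation = 408
Step 3: Excess = 408 - 132 = 276

276


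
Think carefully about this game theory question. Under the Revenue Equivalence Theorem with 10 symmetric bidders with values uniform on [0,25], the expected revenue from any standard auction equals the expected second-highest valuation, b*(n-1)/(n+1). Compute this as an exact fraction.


Step 1: By Revenue Equivalence, expected revenue = b*(n-1)/(n+1)
Step 2: Substituting n = 10, b = 25
Step 3: Revenue = 25*(10-1)/(10+1) = 25*9/11
Step 4: Revenue = 225/11

225/11


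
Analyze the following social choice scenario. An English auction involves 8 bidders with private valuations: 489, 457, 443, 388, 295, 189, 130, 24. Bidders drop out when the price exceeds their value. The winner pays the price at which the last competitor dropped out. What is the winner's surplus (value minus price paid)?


Step 1: Identify the highest value: 489
Step 2: Identify the second-highest value: 457
Step 3: The final price = second-highest value = 457
Step 4: Surplus = 489 - 457 = 32

32


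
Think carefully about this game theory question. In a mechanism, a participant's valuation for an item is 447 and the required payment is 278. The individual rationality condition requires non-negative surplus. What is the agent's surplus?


Step 1: Surplus = value - payment = 447 - 278 = 169
Step 2: IR is satisfied (surplus >= 0)

169


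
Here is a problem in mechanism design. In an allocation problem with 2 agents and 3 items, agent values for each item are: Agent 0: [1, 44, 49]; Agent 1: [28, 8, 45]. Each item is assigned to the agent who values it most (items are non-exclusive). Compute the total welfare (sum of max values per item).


Step 1: For each item, find the maximum value among all agents.
Step 2: Item 0 -> Agent 1 (value 28)
Step 3: Item 1 -> Agent 0 (value 44)
Step 4: Item 2 -> Agent 0 (value 49)
Step 5: Total welfare = 28 + 44 + 49 = 121

121


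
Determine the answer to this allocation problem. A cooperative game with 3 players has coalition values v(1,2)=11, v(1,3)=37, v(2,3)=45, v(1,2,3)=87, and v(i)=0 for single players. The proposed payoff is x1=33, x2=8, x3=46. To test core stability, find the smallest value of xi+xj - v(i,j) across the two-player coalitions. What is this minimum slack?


Step 1: Slack for coalition (1,2): x1+x2 - v12 = 41 - 11 = 30
Step 2: Slack for coalition (1,3): x1+x3 - v13 = 79 - 37 = 42
Step 3: Slack for coalition (2,3): x2+x3 - v23 = 54 - 45 = 9
Step 4: Minimum slack = min(30, 42, 9) = 9, attained by (2,3); no pair can gain by deviating, so the allocation is in the core

9


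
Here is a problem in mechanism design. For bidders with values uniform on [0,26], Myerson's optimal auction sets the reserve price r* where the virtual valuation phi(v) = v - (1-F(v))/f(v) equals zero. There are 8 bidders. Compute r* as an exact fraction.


Step 1: For U[0,26], F(v) = v/26 and f(v) = 1/26
Step 2: phi(v) = v - (1 - v/26)/(1/26) = v - (26 - v) = 2v - 26
Step 3: Set phi(r*) = 0: 2r* - 26 = 0
Step 4: r* = 26/2 = 13 (the number of bidders n = 8 does not enter)

13


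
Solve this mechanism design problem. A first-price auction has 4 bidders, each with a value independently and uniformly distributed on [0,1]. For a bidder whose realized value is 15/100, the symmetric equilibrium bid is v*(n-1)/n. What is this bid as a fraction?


Step 1: The symmetric BNE bidding function is b(v) = v * (n-1) / n
Step 2: Substitute v = 3/20 and n = 4
Step 3: b = 3/20 * 3/4
Step 4: b = 9/80

9/80


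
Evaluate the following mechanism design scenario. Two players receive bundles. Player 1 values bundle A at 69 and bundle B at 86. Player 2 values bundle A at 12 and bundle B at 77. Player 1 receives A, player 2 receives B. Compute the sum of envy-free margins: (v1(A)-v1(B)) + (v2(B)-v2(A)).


Step 1: Player 1's margin = v1(A) - v1(B) = 69 - 86 = -17
Step 2: Player 2's margin = v2(B) - v2(A) = 77 - 12 = 65
Step 3: Total margin = -17 + 65 = 48

48


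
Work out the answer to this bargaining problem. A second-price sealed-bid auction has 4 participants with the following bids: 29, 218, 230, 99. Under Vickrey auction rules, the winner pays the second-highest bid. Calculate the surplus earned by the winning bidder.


Step 1: Sort bids in descending order: 230, 218, 99, 29
Step 2: The winning bid is the highest: 230
Step 3: The payment equals the second-highest bid: 218
Step 4: Surplus = winner's bid - payment = 230 - 218 = 12

12


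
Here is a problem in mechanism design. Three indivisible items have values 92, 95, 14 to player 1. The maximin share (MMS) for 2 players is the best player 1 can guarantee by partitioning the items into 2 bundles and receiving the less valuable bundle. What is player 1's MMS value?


Step 1: Item values = 92, 95, 14
Step 2: Enumerate all 2-bundle partitions and take the smaller bundle:
  Partition 1: {92} vs {95,14} -> bundles 92, 109; min = 92
  Partition 2: {95} vs {92,14} -> bundles 95, 106; min = 95
  Partition 3: {14} vs {92,95} -> bundles 14, 187; min = 14
Step 3: MMS = max(92, 95, 14) = 95

95


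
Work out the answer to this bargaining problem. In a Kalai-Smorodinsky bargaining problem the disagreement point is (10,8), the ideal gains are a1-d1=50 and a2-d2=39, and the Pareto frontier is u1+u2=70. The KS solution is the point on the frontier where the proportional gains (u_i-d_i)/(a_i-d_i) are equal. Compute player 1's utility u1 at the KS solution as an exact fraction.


Step 1: At the KS point, (u1-d1)/r1 = (u2-d2)/r2 = t and u1+u2 = 70
Step 2: u1 = d1 + r1*t and u2 = d2 + r2*t, so (d1 + r1*t) + (d2 + r2*t) = 70
Step 3: t = (70 - 10 - 8)/(50 + 39) = 52/89
Step 4: u1 = d1 + r1*t = 10 + 50 * 52/89 = 3490/89
Step 5: (Check: u2 = d2 + r2*t = 2740/89; u1+u2 = 3490/89 + 2740/89 = 70, on the frontier.)

3490/89


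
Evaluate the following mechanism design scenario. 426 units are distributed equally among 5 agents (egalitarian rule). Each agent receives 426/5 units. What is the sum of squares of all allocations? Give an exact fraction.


Step 1: Each agent's share = 426/5
Step 2: Square of each share = (426/5)^2 = 181476/25
Step 3: Sum of squares = 5 * 181476/25 = 181476/5

181476/5


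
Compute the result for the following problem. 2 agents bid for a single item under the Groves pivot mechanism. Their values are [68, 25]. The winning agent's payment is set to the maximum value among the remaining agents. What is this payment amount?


Step 1: The efficient winner is agent 0 with value 68
Step 2: Other agents' values: [25]
Step 3: Pivot payment = max(others) = 25
Step 4: The winner pays 25

25


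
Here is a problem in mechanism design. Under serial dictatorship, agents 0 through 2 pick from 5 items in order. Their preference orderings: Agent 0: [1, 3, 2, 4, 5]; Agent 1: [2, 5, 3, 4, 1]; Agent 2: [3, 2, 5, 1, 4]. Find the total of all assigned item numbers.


Step 1: Agent 0 picks item 1
Step 2: Agent 1 picks item 2
Step 3: Agent 2 picks item 3
Step 4: Sum = 1 + 2 + 3 = 6

6


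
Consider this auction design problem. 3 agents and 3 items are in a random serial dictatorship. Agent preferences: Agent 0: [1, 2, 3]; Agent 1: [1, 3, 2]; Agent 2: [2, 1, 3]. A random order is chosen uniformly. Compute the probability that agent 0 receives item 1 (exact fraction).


Step 1: Agent 0 wants item 1
Step 2: There are 6 possible orderings of agents
Step 3: In 3 orderings, agent 0 gets item 1
Step 4: Probability = 3/6 = 1/2

1/2


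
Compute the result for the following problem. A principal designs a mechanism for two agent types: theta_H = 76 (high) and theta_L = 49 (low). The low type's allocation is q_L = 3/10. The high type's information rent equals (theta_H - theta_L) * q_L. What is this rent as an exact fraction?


Step 1: theta_H - theta_L = 76 - 49 = 27
Step 2: Information rent = (theta_H - theta_L) * q_L
Step 3: = 27 * 3/10
Step 4: = 81/10

81/10


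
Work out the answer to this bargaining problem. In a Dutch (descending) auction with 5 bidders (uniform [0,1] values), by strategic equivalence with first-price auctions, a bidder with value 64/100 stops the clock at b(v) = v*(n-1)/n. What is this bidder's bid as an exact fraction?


Step 1: Dutch auctions are strategically equivalent to first-price auctions
Step 2: The equilibrium bid is b(v) = v*(n-1)/n
Step 3: b = 16/25 * 4/5
Step 4: b = 64/125

64/125


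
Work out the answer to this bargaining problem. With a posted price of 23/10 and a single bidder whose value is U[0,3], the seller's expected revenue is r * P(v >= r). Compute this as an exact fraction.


Step 1: Posted price r = 23/10, value support [0,3]
Step 2: P(v >= r) = (3 - 23/10)/3 = 7/30
Step 3: Expected revenue = r * P(v >= r) = 23/10 * 7/30
Step 4: Revenue = 161/300

161/300


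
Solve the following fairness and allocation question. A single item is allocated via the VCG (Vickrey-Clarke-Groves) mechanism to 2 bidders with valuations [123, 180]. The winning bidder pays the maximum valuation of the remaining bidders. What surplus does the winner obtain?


Step 1: The winner is the agent with the highest value: agent 1 with value 180
Step 2: Values of other agents: [123]
Step 3: VCG payment = max of others' values = 123
Step 4: Surplus = 180 - 123 = 57

57


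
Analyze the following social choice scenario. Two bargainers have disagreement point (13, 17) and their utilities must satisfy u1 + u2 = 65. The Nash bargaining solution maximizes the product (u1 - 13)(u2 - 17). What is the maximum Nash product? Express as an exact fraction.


Step 1: The Nash solution splits surplus symmetrically above the disagreement point
Step 2: u1 = (total + d1 - d2)/2 = (65 + 13 - 17)/2 = 61/2
Step 3: u2 = (total - d1 + d2)/2 = (65 - 13 + 17)/2 = 69/2
Step 4: Nash product = (61/2 - 13) * (69/2 - 17)
Step 5: = 35/2 * 35/2 = 1225/4

1225/4


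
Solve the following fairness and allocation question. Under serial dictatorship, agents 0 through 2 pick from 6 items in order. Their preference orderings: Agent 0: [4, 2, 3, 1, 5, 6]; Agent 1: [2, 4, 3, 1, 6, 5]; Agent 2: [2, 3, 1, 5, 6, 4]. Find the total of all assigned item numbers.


Step 1: Agent 0 picks item 4
Step 2: Agent 1 picks item 2
Step 3: Agent 2 picks item 3
Step 4: Sum = 4 + 2 + 3 = 9

9


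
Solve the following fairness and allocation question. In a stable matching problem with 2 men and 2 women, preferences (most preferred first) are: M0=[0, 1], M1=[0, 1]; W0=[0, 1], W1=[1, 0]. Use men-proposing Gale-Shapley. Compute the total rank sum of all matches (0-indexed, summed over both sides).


Step 1: Run Gale-Shapley (men propose, women hold best offer):
  M0 proposes to W0; she accepts
  M1 proposes to W0; rejected
  M1 proposes to W1; she accepts
Step 2: Final matching: W0-M0, W1-M1
Step 3: 0-indexed ranks (man's rank of his match, then woman's): 0 + 0 + 1 + 0
Step 4: Total rank sum = 1

1


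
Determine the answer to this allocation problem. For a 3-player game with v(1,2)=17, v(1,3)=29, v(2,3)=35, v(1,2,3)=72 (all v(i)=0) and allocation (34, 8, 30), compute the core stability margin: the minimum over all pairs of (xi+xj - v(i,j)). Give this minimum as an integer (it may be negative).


Step 1: Slack for coalition (1,2): x1+x2 - v12 = 42 - 17 = 25
Step 2: Slack for coalition (1,3): x1+x3 - v13 = 64 - 29 = 35
Step 3: Slack for coalition (2,3): x2+x3 - v23 = 38 - 35 = 3
Step 4: Minimum slack = min(25, 35, 3) = 3, attained by (2,3); no pair can gain by deviating, so the allocation is in the core

3


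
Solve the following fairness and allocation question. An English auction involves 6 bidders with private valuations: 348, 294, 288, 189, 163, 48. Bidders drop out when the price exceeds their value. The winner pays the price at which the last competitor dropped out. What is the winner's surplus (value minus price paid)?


Step 1: Identify the highest value: 348
Step 2: Identify the second-highest value: 294
Step 3: The final price = second-highest value = 294
Step 4: Surplus = 348 - 294 = 54

54


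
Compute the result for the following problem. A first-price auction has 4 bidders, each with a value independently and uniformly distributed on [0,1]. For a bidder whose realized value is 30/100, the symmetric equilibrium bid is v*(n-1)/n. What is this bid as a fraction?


Step 1: The symmetric BNE bidding function is b(v) = v * (n-1) / n
Step 2: Substitute v = 3/10 and n = 4
Step 3: b = 3/10 * 3/4
Step 4: b = 9/40

9/40


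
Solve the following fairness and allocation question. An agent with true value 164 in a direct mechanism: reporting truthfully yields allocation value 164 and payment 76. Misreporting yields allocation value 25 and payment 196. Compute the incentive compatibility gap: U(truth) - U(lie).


Step 1: U(truth) = value - payment = 164 - 76 = 88
Step 2: U(lie) = allocation - payment = 25 - 196 = -171
Step 3: IC gap = 88 - (-171) = 259

259


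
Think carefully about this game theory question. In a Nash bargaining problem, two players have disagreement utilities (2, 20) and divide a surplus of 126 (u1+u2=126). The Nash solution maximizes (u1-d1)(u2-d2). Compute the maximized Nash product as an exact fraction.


Step 1: The Nash solution splits surplus symmetrically above the disagreement point
Step 2: u1 = (total + d1 - d2)/2 = (126 + 2 - 20)/2 = 54
Step 3: u2 = (total - d1 + d2)/2 = (126 - 2 + 20)/2 = 72
Step 4: Nash product = (54 - 2) * (72 - 20)
Step 5: = 52 * 52 = 2704

2704


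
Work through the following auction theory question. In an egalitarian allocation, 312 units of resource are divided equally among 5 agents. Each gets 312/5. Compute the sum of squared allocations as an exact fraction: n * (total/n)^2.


Step 1: Each agent's share = 312/5
Step 2: Square of each share = (312/5)^2 = 97344/25
Step 3: Sum of squares = 5 * 97344/25 = 97344/5

97344/5


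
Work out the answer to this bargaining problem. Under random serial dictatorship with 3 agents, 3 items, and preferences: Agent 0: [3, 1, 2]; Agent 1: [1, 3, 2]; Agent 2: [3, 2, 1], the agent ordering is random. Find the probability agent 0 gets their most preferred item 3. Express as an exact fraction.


Step 1: Agent 0 wants item 3
Step 2: There are 6 possible orderings of agents
Step 3: In 3 orderings, agent 0 gets item 3
Step 4: Probability = 3/6 = 1/2

1/2


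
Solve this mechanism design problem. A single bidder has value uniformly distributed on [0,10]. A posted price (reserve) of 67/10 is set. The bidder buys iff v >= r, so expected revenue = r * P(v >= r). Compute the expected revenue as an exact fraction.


Step 1: Posted price r = 67/10, value support [0,10]
Step 2: P(v >= r) = (10 - 67/10)/10 = 33/100
Step 3: Expected revenue = r * P(v >= r) = 67/10 * 33/100
Step 4: Revenue = 2211/1000

2211/1000


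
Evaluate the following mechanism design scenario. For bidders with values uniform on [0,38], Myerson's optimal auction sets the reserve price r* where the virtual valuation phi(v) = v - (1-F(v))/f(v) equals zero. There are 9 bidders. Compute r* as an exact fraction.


Step 1: For U[0,38], F(v) = v/38 and f(v) = 1/38
Step 2: phi(v) = v - (1 - v/38)/(1/38) = v - (38 - v) = 2v - 38
Step 3: Set phi(r*) = 0: 2r* - 38 = 0
Step 4: r* = 38/2 = 19 (the number of bidders n = 9 does not enter)

19


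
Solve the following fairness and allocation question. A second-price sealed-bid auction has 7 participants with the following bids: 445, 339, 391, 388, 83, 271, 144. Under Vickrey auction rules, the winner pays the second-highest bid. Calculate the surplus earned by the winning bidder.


Step 1: Sort bids in descending order: 445, 391, 388, 339, 271, 144, 83
Step 2: The winning bid is the highest: 445
Step 3: The payment equals the second-highest bid: 391
Step 4: Surplus = winner's bid - payment = 445 - 391 = 54

54


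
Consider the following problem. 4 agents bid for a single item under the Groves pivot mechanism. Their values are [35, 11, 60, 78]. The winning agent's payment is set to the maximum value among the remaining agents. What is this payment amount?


Step 1: The efficient winner is agent 3 with value 78
Step 2: Other agents' values: [35, 11, 60]
Step 3: Pivot payment = max(others) = 60
Step 4: The winner pays 60

60


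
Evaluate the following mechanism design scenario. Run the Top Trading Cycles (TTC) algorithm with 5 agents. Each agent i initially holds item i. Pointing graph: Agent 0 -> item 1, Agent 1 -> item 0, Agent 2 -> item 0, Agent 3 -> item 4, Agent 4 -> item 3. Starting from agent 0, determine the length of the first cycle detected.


Step 1: Trace the pointer graph from agent 0: 0 -> 1 -> 0
Step 2: A cycle is detected when we revisit agent 0
Step 3: The cycle is: 0 -> 1 -> 0
Step 4: Cycle length = 2

2


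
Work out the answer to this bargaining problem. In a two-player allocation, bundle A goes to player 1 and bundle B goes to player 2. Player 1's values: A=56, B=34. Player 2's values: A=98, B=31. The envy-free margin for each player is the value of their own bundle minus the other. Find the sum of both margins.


Step 1: Player 1's margin = v1(A) - v1(B) = 56 - 34 = 22
Step 2: Player 2's margin = v2(B) - v2(A) = 31 - 98 = -67
Step 3: Total margin = 22 + -67 = -45

-45


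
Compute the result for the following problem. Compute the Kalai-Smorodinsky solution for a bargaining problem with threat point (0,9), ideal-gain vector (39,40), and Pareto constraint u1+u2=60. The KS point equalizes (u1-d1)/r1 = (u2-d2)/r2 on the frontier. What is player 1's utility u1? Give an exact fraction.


Step 1: At the KS point, (u1-d1)/r1 = (u2-d2)/r2 = t and u1+u2 = 60
Step 2: u1 = d1 + r1*t and u2 = d2 + r2*t, so (d1 + r1*t) + (d2 + r2*t) = 60
Step 3: t = (60 - 0 - 9)/(39 + 40) = 51/79
Step 4: u1 = d1 + r1*t = 0 + 39 * 51/79 = 1989/79
Step 5: (Check: u2 = d2 + r2*t = 2751/79; u1+u2 = 1989/79 + 2751/79 = 60, on the frontier.)

1989/79


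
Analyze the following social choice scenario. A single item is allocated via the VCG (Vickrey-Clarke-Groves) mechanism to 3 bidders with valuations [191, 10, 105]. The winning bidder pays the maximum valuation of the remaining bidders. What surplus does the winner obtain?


Step 1: The winner is the agent with the highest value: agent 0 with value 191
Step 2: Values of other agents: [10, 105]
Step 3: VCG payment = max of others' values = 105
Step 4: Surplus = 191 - 105 = 86

86


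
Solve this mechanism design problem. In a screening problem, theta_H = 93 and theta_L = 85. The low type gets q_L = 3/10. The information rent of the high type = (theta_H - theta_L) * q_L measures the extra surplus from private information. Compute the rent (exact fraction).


Step 1: theta_H - theta_L = 93 - 85 = 8
Step 2: Information rent = (theta_H - theta_L) * q_L
Step 3: = 8 * 3/10
Step 4: = 12/5

12/5


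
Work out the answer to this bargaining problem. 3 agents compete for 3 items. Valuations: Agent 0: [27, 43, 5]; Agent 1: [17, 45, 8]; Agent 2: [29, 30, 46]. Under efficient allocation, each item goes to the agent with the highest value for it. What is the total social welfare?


Step 1: For each item, find the maximum value among all agents.
Step 2: Item 0 -> Agent 2 (value 29)
Step 3: Item 1 -> Agent 1 (value 45)
Step 4: Item 2 -> Agent 2 (value 46)
Step 5: Total welfare = 29 + 45 + 46 = 120

120


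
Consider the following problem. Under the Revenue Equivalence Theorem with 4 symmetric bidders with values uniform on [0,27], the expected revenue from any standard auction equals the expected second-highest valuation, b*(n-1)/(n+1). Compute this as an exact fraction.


Step 1: By Revenue Equivalence, expected revenue = b*(n-1)/(n+1)
Step 2: Substituting n = 4, b = 27
Step 3: Revenue = 27*(4-1)/(4+1) = 27*3/5
Step 4: Revenue = 81/5

81/5


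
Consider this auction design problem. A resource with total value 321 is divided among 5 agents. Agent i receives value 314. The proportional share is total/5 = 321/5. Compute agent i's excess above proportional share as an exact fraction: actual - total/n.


Step 1: Proportional share = 321/5
Step 2: Agent's actual allocation = 314
Step 3: Excess = 314 - 321/5 = 1249/5

1249/5


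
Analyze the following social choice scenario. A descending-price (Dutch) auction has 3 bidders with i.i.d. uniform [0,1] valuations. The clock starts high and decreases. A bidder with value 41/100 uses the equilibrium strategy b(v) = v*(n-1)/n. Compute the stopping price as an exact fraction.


Step 1: Dutch auctions are strategically equivalent to first-price auctions
Step 2: The equilibrium bid is b(v) = v*(n-1)/n
Step 3: b = 41/100 * 2/3
Step 4: b = 41/150

41/150


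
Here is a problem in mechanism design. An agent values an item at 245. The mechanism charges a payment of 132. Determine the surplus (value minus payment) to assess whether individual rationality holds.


Step 1: Surplus = value - payment = 245 - 132 = 113
Step 2: IR is satisfied (surplus >= 0)

113


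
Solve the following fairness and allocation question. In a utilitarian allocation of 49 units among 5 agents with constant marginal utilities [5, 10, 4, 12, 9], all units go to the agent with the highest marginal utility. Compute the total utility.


Step 1: The marginal utilities are [5, 10, 4, 12, 9]
Step 2: The highest marginal utility is 12
Step 3: All 49 units go to that agent
Step 4: Total utility = 12 * 49 = 588

588


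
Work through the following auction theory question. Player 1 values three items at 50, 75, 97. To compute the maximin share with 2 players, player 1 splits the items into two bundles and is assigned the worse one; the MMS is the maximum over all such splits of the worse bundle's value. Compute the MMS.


Step 1: Item values = 50, 75, 97
Step 2: Enumerate all 2-bundle partitions and take the smaller bundle:
  Partition 1: {50} vs {75,97} -> bundles 50, 172; min = 50
  Partition 2: {75} vs {50,97} -> bundles 75, 147; min = 75
  Partition 3: {97} vs {50,75} -> bundles 97, 125; min = 97
Step 3: MMS = max(50, 75, 97) = 97

97


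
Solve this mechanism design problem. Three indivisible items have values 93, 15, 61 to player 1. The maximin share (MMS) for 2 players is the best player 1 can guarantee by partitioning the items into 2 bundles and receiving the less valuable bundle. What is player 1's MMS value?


Step 1: Item values = 93, 15, 61
Step 2: Enumerate all 2-bundle partitions and take the smaller bundle:
  Partition 1: {93} vs {15,61} -> bundles 93, 76; min = 76
  Partition 2: {15} vs {93,61} -> bundles 15, 154; min = 15
  Partition 3: {61} vs {93,15} -> bundles 61, 108; min = 61
Step 3: MMS = max(76, 15, 61) = 76

76


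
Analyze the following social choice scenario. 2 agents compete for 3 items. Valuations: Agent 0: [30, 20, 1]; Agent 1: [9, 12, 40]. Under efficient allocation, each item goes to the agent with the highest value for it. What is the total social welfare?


Step 1: For each item, find the maximum value among all agents.
Step 2: Item 0 -> Agent 0 (value 30)
Step 3: Item 1 -> Agent 0 (value 20)
Step 4: Item 2 -> Agent 1 (value 40)
Step 5: Total welfare = 30 + 20 + 40 = 90

90


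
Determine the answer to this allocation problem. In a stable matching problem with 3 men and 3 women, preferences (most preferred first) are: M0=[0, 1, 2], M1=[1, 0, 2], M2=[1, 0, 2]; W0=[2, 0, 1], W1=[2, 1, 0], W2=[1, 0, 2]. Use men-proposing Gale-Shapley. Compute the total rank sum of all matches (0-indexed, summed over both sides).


Step 1: Run Gale-Shapley (men propose, women hold best offer):
  M0 proposes to W0; she accepts
  M1 proposes to W1; she accepts
  M2 proposes to W1; she switches from M1
  M1 proposes to W0; rejected
  M1 proposes to W2; she accepts
Step 2: Final matching: W0-M0, W1-M2, W2-M1
Step 3: 0-indexed ranks (man's rank of his match, then woman's): 0 + 1 + 0 + 0 + 2 + 0
Step 4: Total rank sum = 3

3


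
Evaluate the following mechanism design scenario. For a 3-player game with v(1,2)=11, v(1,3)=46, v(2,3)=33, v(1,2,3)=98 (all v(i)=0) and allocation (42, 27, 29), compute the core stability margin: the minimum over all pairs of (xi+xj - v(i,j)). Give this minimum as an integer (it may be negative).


Step 1: Slack for coalition (1,2): x1+x2 - v12 = 69 - 11 = 58
Step 2: Slack for coalition (1,3): x1+x3 - v13 = 71 - 46 = 25
Step 3: Slack for coalition (2,3): x2+x3 - v23 = 56 - 33 = 23
Step 4: Minimum slack = min(58, 25, 23) = 23, attained by (2,3); no pair can gain by deviating, so the allocation is in the core

23


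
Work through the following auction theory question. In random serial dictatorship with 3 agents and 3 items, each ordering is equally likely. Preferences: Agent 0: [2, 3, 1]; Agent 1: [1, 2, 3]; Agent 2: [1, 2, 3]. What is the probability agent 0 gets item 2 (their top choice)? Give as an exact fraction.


Step 1: Agent 0 wants item 2
Step 2: There are 6 possible orderings of agents
Step 3: In 4 orderings, agent 0 gets item 2
Step 4: Probability = 4/6 = 2/3

2/3
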